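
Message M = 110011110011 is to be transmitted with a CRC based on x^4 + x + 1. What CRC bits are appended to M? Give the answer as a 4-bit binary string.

Append 4 zeros: 1100111100110000. Divide by 10011 (XOR where the leading bit is 1):
  pos 0: 11001 XOR 10011 = 01010
  pos 1: 10101 XOR 10011 = 00110
  pos 3: 11011 XOR 10011 = 01000
  pos 4: 10000 XOR 10011 = 00011
  pos 7: 11011 XOR 10011 = 01000
  pos 8: 10000 XOR 10011 = 00011
  pos 11: 11000 XOR 10011 = 01011
Remainder (last 4 bits) = 1011. This is the CRC / FCS.

1011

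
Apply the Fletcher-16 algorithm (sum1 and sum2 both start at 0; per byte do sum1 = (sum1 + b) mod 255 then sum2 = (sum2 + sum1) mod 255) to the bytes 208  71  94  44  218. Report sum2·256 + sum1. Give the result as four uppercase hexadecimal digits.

Running sums (mod 255):
  after byte 0 (208): sum1=208, sum2=208
  after byte 1 (71): sum1=24, sum2=232
  after byte 2 (94): sum1=118, sum2=95
  after byte 3 (44): sum1=162, sum2=2
  after byte 4 (218): sum1=125, sum2=127
Checksum = sum2·256 + sum1 = 127·256 + 125 = 32637 = 0x7F7D.

7F7D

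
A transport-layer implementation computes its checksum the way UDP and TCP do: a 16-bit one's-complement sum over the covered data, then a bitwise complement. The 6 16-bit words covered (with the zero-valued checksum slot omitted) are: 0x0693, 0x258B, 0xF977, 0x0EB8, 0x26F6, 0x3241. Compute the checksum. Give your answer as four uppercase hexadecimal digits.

One's-complement addition (fold any carry out of bit 15 back into bit 0):
  0x0693 + 0x258B = 0x02C1E
  0x2C1E + 0xF977 = 0x12595 → wrap carry → 0x2596
  0x2596 + 0x0EB8 = 0x0344E
  0x344E + 0x26F6 = 0x05B44
  0x5B44 + 0x3241 = 0x08D85
One's-complement sum = 0x8D85.
Checksum = ~0x8D85 & 0xFFFF = 0x727A.

727A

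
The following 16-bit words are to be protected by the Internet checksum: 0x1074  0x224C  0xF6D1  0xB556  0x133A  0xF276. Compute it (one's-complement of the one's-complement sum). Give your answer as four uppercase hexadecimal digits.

1B66

One's-complement addition (fold any carry out of bit 15 back into bit 0):
  0x1074 + 0x224C = 0x032C0
  0x32C0 + 0xF6D1 = 0x12991 → wrap carry → 0x2992
  0x2992 + 0xB556 = 0x0DEE8
  0xDEE8 + 0x133A = 0x0F222
  0xF222 + 0xF276 = 0x1E498 → wrap carry → 0xE499
One's-complement sum = 0xE499.
Checksum = ~0xE499 & 0xFFFF = 0x1B66.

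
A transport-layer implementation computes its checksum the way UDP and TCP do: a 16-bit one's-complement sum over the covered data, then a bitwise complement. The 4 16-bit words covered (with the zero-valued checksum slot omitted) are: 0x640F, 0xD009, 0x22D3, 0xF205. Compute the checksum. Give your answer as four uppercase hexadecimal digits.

B70D

One's-complement addition (fold any carry out of bit 15 back into bit 0):
  0x640F + 0xD009 = 0x13418 → wrap carry → 0x3419
  0x3419 + 0x22D3 = 0x056EC
  0x56EC + 0xF205 = 0x148F1 → wrap carry → 0x48F2
One's-complement sum = 0x48F2.
Checksum = ~0x48F2 & 0xFFFF = 0xB70D.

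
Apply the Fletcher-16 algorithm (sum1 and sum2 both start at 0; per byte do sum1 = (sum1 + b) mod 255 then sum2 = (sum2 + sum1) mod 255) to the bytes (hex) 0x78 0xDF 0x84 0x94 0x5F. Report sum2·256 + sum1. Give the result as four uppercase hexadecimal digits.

EFD0

Running sums (mod 255):
  after byte 0 (0x78): sum1=120, sum2=120
  after byte 1 (0xDF): sum1=88, sum2=208
  after byte 2 (0x84): sum1=220, sum2=173
  after byte 3 (0x94): sum1=113, sum2=31
  after byte 4 (0x5F): sum1=208, sum2=239
Checksum = sum2·256 + sum1 = 239·256 + 208 = 61392 = 0xEFD0.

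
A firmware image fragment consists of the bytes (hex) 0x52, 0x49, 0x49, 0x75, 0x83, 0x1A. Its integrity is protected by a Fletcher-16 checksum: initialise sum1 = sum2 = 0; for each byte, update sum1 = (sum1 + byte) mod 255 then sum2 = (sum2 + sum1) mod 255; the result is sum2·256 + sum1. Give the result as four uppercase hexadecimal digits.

Running sums (mod 255):
  after byte 0 (0x52): sum1=82, sum2=82
  after byte 1 (0x49): sum1=155, sum2=237
  after byte 2 (0x49): sum1=228, sum2=210
  after byte 3 (0x75): sum1=90, sum2=45
  after byte 4 (0x83): sum1=221, sum2=11
  after byte 5 (0x1A): sum1=247, sum2=3
Checksum = sum2·256 + sum1 = 3·256 + 247 = 1015 = 0x03F7.

03F7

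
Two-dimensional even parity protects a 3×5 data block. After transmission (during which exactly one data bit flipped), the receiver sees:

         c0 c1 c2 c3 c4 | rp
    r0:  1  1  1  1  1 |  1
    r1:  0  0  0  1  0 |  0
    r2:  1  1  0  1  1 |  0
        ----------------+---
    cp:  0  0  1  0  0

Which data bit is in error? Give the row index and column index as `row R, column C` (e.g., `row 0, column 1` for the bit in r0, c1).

Recompute each row's even parity and compare to rp:
  r0: data parity 1, sent rp 1 → ok
  r1: data parity 1, sent rp 0 → mismatch
  r2: data parity 0, sent rp 0 → ok
Recompute each column's even parity and compare to cp:
  c0: data parity 0, sent cp 0 → ok
  c1: data parity 0, sent cp 0 → ok
  c2: data parity 1, sent cp 1 → ok
  c3: data parity 1, sent cp 0 → mismatch
  c4: data parity 0, sent cp 0 → ok
Exactly one row (r1) and one column (c3) fail → the flipped bit is at their intersection.

row 1, column 3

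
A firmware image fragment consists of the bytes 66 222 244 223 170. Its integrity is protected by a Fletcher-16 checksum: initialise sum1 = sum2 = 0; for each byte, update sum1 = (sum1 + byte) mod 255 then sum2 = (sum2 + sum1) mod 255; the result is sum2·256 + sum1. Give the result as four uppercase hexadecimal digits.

Running sums (mod 255):
  after byte 0 (66): sum1=66, sum2=66
  after byte 1 (222): sum1=33, sum2=99
  after byte 2 (244): sum1=22, sum2=121
  after byte 3 (223): sum1=245, sum2=111
  after byte 4 (170): sum1=160, sum2=16
Checksum = sum2·256 + sum1 = 16·256 + 160 = 4256 = 0x10A0.

10A0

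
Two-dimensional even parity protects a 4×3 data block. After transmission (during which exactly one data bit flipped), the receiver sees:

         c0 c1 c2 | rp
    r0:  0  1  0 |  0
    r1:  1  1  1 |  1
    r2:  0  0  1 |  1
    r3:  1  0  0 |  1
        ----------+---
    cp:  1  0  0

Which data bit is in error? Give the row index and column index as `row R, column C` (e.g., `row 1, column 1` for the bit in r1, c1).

Recompute each row's even parity and compare to rp:
  r0: data parity 1, sent rp 0 → mismatch
  r1: data parity 1, sent rp 1 → ok
  r2: data parity 1, sent rp 1 → ok
  r3: data parity 1, sent rp 1 → ok
Recompute each column's even parity and compare to cp:
  c0: data parity 0, sent cp 1 → mismatch
  c1: data parity 0, sent cp 0 → ok
  c2: data parity 0, sent cp 0 → ok
Exactly one row (r0) and one column (c0) fail → the flipped bit is at their intersection.

row 0, column 0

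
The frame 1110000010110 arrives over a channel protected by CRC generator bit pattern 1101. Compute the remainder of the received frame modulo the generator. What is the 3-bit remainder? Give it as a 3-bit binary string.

Modulo-2 division of 1110000010110 by 1101:
  pos 0: 1110 XOR 1101 = 0011
  pos 2: 1100 XOR 1101 = 0001
  pos 5: 1001 XOR 1101 = 0100
  pos 6: 1000 XOR 1101 = 0101
  pos 7: 1011 XOR 1101 = 0110
  pos 8: 1101 XOR 1101 = 0000
Remainder = 000 (zero — the frame passes the CRC check).

000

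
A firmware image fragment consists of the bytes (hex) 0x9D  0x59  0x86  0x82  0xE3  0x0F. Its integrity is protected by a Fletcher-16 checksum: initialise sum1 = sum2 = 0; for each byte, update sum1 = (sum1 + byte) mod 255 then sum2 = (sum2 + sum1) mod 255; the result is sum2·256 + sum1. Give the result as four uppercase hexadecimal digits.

Running sums (mod 255):
  after byte 0 (0x9D): sum1=157, sum2=157
  after byte 1 (0x59): sum1=246, sum2=148
  after byte 2 (0x86): sum1=125, sum2=18
  after byte 3 (0x82): sum1=0, sum2=18
  after byte 4 (0xE3): sum1=227, sum2=245
  after byte 5 (0x0F): sum1=242, sum2=232
Checksum = sum2·256 + sum1 = 232·256 + 242 = 59634 = 0xE8F2.

E8F2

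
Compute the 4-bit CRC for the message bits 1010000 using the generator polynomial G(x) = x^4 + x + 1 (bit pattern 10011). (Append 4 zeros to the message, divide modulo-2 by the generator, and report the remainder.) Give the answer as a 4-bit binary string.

Append 4 zeros: 10100000000. Divide by 10011 (XOR where the leading bit is 1):
  pos 0: 10100 XOR 10011 = 00111
  pos 2: 11100 XOR 10011 = 01111
  pos 3: 11110 XOR 10011 = 01101
  pos 4: 11010 XOR 10011 = 01001
  pos 5: 10010 XOR 10011 = 00001
Remainder (last 4 bits) = 0010. This is the CRC / FCS.

0010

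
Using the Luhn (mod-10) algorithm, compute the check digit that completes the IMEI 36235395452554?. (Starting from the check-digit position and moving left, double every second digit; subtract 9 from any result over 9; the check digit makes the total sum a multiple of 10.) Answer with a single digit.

Partial digits right→left: 4 5 5 2 5 4 5 9 3 5 3 2 6 3
Double every second digit counting from the check-digit position (so the 1st, 3rd, 5th, ... of the partial from the right).
  doubled (with −9 where >9): 8 1 1 1 6 6 3 → sum 26
  kept as-is: 5 2 4 9 5 2 3 → sum 30
Total = 26 + 30 = 56.
Check digit = (10 − (56 mod 10)) mod 10 = 4.

4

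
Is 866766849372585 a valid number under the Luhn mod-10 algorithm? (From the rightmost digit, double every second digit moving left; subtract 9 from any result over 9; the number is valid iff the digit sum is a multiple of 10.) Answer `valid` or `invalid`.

valid

From the right, keep odd positions and double even positions (subtract 9 from any doubled value over 9):
  doubled (positions 2,4,...): 7 4 6 8 3 5 3 → sum 36
  kept (positions 1,3,...): 5 5 7 9 8 6 6 8 → sum 54
Total = 90.
90 mod 10 = 0, so the number is valid.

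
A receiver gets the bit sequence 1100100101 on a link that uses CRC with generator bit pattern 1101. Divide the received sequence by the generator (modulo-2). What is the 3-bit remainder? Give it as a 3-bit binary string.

000

Modulo-2 division of 1100100101 by 1101:
  pos 0: 1100 XOR 1101 = 0001
  pos 3: 1100 XOR 1101 = 0001
  pos 6: 1101 XOR 1101 = 0000
Remainder = 000 (zero — the frame passes the CRC check).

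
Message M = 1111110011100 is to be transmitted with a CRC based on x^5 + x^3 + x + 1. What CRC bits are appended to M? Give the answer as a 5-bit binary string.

00010

Append 5 zeros: 111111001110000000. Divide by 101011 (XOR where the leading bit is 1):
  pos 0: 111111 XOR 101011 = 010100
  pos 1: 101000 XOR 101011 = 000011
  pos 5: 110111 XOR 101011 = 011100
  pos 6: 111000 XOR 101011 = 010011
  pos 7: 100110 XOR 101011 = 001101
  pos 9: 110100 XOR 101011 = 011111
  pos 10: 111110 XOR 101011 = 010101
  pos 11: 101010 XOR 101011 = 000001
Remainder (last 5 bits) = 00010. This is the CRC / FCS.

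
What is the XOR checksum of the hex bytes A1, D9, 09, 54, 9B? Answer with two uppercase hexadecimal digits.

XOR the bytes together:
  start with 0xA1
  0xA1 ⊕ 0xD9 = 0x78
  0x78 ⊕ 0x09 = 0x71
  0x71 ⊕ 0x54 = 0x25
  0x25 ⊕ 0x9B = 0xBE

BE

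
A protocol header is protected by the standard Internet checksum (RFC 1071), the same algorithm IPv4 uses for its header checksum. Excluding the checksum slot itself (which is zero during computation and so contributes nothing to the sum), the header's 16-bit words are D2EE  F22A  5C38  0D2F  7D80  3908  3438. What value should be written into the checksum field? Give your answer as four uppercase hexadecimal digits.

E6BD

One's-complement addition (fold any carry out of bit 15 back into bit 0):
  0xD2EE + 0xF22A = 0x1C518 → wrap carry → 0xC519
  0xC519 + 0x5C38 = 0x12151 → wrap carry → 0x2152
  0x2152 + 0x0D2F = 0x02E81
  0x2E81 + 0x7D80 = 0x0AC01
  0xAC01 + 0x3908 = 0x0E509
  0xE509 + 0x3438 = 0x11941 → wrap carry → 0x1942
One's-complement sum = 0x1942.
Checksum = ~0x1942 & 0xFFFF = 0xE6BD.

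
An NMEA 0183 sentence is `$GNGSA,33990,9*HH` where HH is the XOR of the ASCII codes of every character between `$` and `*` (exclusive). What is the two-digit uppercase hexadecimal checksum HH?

XOR the ASCII codes of the payload characters:
  'G' = 0x47 → acc = 0x47
  'N' = 0x4E → acc = 0x09
  'G' = 0x47 → acc = 0x4E
  'S' = 0x53 → acc = 0x1D
  'A' = 0x41 → acc = 0x5C
  ',' = 0x2C → acc = 0x70
  '3' = 0x33 → acc = 0x43
  '3' = 0x33 → acc = 0x70
  '9' = 0x39 → acc = 0x49
  '9' = 0x39 → acc = 0x70
  '0' = 0x30 → acc = 0x40
  ',' = 0x2C → acc = 0x6C
  '9' = 0x39 → acc = 0x55
Checksum = 0x55.

55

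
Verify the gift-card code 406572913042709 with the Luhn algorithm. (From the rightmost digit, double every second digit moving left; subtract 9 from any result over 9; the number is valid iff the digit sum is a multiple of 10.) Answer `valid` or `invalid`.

valid

From the right, keep odd positions and double even positions (subtract 9 from any doubled value over 9):
  doubled (positions 2,4,...): 0 4 0 2 4 1 0 → sum 11
  kept (positions 1,3,...): 9 7 4 3 9 7 6 4 → sum 49
Total = 60.
60 mod 10 = 0, so the number is valid.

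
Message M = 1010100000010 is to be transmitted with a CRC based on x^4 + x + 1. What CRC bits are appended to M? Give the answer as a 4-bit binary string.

Append 4 zeros: 10101000000100000. Divide by 10011 (XOR where the leading bit is 1):
  pos 0: 10101 XOR 10011 = 00110
  pos 2: 11000 XOR 10011 = 01011
  pos 3: 10110 XOR 10011 = 00101
  pos 5: 10100 XOR 10011 = 00111
  pos 7: 11101 XOR 10011 = 01110
  pos 8: 11100 XOR 10011 = 01111
  pos 9: 11110 XOR 10011 = 01101
  pos 10: 11010 XOR 10011 = 01001
  pos 11: 10010 XOR 10011 = 00001
Remainder (last 4 bits) = 0010. This is the CRC / FCS.

0010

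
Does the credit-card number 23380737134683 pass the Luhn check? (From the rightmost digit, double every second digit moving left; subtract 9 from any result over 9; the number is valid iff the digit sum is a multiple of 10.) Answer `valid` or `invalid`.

valid

From the right, keep odd positions and double even positions (subtract 9 from any doubled value over 9):
  doubled (positions 2,4,...): 7 8 2 6 0 6 4 → sum 33
  kept (positions 1,3,...): 3 6 3 7 7 8 3 → sum 37
Total = 70.
70 mod 10 = 0, so the number is valid.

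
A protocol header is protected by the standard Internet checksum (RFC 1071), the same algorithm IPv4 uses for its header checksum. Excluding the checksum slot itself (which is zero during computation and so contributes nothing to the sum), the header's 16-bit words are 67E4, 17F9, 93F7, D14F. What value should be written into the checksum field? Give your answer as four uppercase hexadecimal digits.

1ADB

One's-complement addition (fold any carry out of bit 15 back into bit 0):
  0x67E4 + 0x17F9 = 0x07FDD
  0x7FDD + 0x93F7 = 0x113D4 → wrap carry → 0x13D5
  0x13D5 + 0xD14F = 0x0E524
One's-complement sum = 0xE524.
Checksum = ~0xE524 & 0xFFFF = 0x1ADB.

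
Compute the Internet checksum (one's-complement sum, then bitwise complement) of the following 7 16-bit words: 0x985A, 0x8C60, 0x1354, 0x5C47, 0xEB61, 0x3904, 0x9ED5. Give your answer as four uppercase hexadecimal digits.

A86D

One's-complement addition (fold any carry out of bit 15 back into bit 0):
  0x985A + 0x8C60 = 0x124BA → wrap carry → 0x24BB
  0x24BB + 0x1354 = 0x0380F
  0x380F + 0x5C47 = 0x09456
  0x9456 + 0xEB61 = 0x17FB7 → wrap carry → 0x7FB8
  0x7FB8 + 0x3904 = 0x0B8BC
  0xB8BC + 0x9ED5 = 0x15791 → wrap carry → 0x5792
One's-complement sum = 0x5792.
Checksum = ~0x5792 & 0xFFFF = 0xA86D.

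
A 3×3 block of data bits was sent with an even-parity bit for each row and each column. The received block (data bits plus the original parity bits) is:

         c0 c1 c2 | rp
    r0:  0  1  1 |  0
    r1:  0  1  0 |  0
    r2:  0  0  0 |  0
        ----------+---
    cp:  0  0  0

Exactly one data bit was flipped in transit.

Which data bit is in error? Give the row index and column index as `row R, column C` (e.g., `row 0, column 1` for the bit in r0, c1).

row 1, column 2

Recompute each row's even parity and compare to rp:
  r0: data parity 0, sent rp 0 → ok
  r1: data parity 1, sent rp 0 → mismatch
  r2: data parity 0, sent rp 0 → ok
Recompute each column's even parity and compare to cp:
  c0: data parity 0, sent cp 0 → ok
  c1: data parity 0, sent cp 0 → ok
  c2: data parity 1, sent cp 0 → mismatch
Exactly one row (r1) and one column (c2) fail → the flipped bit is at their intersection.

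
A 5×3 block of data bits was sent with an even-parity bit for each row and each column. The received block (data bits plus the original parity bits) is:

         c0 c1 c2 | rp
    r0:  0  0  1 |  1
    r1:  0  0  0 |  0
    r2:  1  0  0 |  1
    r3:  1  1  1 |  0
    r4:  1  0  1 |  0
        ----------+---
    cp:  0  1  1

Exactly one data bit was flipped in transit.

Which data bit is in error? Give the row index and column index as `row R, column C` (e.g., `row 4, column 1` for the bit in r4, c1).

Recompute each row's even parity and compare to rp:
  r0: data parity 1, sent rp 1 → ok
  r1: data parity 0, sent rp 0 → ok
  r2: data parity 1, sent rp 1 → ok
  r3: data parity 1, sent rp 0 → mismatch
  r4: data parity 0, sent rp 0 → ok
Recompute each column's even parity and compare to cp:
  c0: data parity 1, sent cp 0 → mismatch
  c1: data parity 1, sent cp 1 → ok
  c2: data parity 1, sent cp 1 → ok
Exactly one row (r3) and one column (c0) fail → the flipped bit is at their intersection.

row 3, column 0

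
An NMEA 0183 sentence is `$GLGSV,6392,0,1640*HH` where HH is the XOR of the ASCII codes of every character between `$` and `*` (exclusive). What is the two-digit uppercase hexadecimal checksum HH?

XOR the ASCII codes of the payload characters:
  'G' = 0x47 → acc = 0x47
  'L' = 0x4C → acc = 0x0B
  'G' = 0x47 → acc = 0x4C
  'S' = 0x53 → acc = 0x1F
  'V' = 0x56 → acc = 0x49
  ',' = 0x2C → acc = 0x65
  '6' = 0x36 → acc = 0x53
  '3' = 0x33 → acc = 0x60
  '9' = 0x39 → acc = 0x59
  '2' = 0x32 → acc = 0x6B
  ',' = 0x2C → acc = 0x47
  '0' = 0x30 → acc = 0x77
  ',' = 0x2C → acc = 0x5B
  '1' = 0x31 → acc = 0x6A
  '6' = 0x36 → acc = 0x5C
  '4' = 0x34 → acc = 0x68
  '0' = 0x30 → acc = 0x58
Checksum = 0x58.

58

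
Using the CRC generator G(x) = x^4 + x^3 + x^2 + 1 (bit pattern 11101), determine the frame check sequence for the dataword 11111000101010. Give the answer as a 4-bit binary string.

Append 4 zeros: 111110001010100000. Divide by 11101 (XOR where the leading bit is 1):
  pos 0: 11111 XOR 11101 = 00010
  pos 3: 10000 XOR 11101 = 01101
  pos 4: 11011 XOR 11101 = 00110
  pos 6: 11001 XOR 11101 = 00100
  pos 8: 10001 XOR 11101 = 01100
  pos 9: 11000 XOR 11101 = 00101
  pos 11: 10100 XOR 11101 = 01001
  pos 12: 10010 XOR 11101 = 01111
  pos 13: 11110 XOR 11101 = 00011
Remainder (last 4 bits) = 0011. This is the CRC / FCS.

0011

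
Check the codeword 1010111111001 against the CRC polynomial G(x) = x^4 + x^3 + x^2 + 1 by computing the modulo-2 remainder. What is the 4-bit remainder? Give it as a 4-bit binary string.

0001

Modulo-2 division of 1010111111001 by 11101:
  pos 0: 10101 XOR 11101 = 01000
  pos 1: 10001 XOR 11101 = 01100
  pos 2: 11001 XOR 11101 = 00100
  pos 4: 10011 XOR 11101 = 01110
  pos 5: 11101 XOR 11101 = 00000
Remainder = 0001 (nonzero — an error is detected).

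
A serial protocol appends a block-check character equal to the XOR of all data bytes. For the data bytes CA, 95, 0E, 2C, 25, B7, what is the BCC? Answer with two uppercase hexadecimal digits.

EF

XOR the bytes together:
  start with 0xCA
  0xCA ⊕ 0x95 = 0x5F
  0x5F ⊕ 0x0E = 0x51
  0x51 ⊕ 0x2C = 0x7D
  0x7D ⊕ 0x25 = 0x58
  0x58 ⊕ 0xB7 = 0xEF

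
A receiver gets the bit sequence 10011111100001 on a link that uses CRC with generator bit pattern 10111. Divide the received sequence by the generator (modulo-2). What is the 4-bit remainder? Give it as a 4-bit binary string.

Modulo-2 division of 10011111100001 by 10111:
  pos 0: 10011 XOR 10111 = 00100
  pos 2: 10011 XOR 10111 = 00100
  pos 4: 10011 XOR 10111 = 00100
  pos 6: 10000 XOR 10111 = 00111
  pos 8: 11100 XOR 10111 = 01011
  pos 9: 10111 XOR 10111 = 00000
Remainder = 0000 (zero — the frame passes the CRC check).

0000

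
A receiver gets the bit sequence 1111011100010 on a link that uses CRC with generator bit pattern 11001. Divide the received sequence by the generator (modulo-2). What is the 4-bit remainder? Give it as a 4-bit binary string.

Modulo-2 division of 1111011100010 by 11001:
  pos 0: 11110 XOR 11001 = 00111
  pos 2: 11111 XOR 11001 = 00110
  pos 4: 11010 XOR 11001 = 00011
  pos 7: 11001 XOR 11001 = 00000
Remainder = 0000 (zero — the frame passes the CRC check).

0000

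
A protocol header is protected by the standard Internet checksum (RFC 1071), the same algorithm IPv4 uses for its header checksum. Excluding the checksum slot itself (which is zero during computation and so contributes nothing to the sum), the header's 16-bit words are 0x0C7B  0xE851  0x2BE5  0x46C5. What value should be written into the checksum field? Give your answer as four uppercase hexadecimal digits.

9888

One's-complement addition (fold any carry out of bit 15 back into bit 0):
  0x0C7B + 0xE851 = 0x0F4CC
  0xF4CC + 0x2BE5 = 0x120B1 → wrap carry → 0x20B2
  0x20B2 + 0x46C5 = 0x06777
One's-complement sum = 0x6777.
Checksum = ~0x6777 & 0xFFFF = 0x9888.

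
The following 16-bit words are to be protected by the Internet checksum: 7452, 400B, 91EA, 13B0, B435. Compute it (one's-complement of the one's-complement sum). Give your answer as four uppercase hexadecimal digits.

One's-complement addition (fold any carry out of bit 15 back into bit 0):
  0x7452 + 0x400B = 0x0B45D
  0xB45D + 0x91EA = 0x14647 → wrap carry → 0x4648
  0x4648 + 0x13B0 = 0x059F8
  0x59F8 + 0xB435 = 0x10E2D → wrap carry → 0x0E2E
One's-complement sum = 0x0E2E.
Checksum = ~0x0E2E & 0xFFFF = 0xF1D1.

F1D1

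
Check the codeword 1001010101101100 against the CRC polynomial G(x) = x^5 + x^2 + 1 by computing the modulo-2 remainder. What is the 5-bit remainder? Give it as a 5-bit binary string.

Modulo-2 division of 1001010101101100 by 100101:
  pos 0: 100101 XOR 100101 = 000000
  pos 7: 101101 XOR 100101 = 001000
  pos 9: 100010 XOR 100101 = 000111
Remainder = 01110 (nonzero — an error is detected).

01110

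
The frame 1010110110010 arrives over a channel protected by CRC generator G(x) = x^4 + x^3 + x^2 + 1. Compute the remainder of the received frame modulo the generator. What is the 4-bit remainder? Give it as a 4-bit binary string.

0100

Modulo-2 division of 1010110110010 by 11101:
  pos 0: 10101 XOR 11101 = 01000
  pos 1: 10001 XOR 11101 = 01100
  pos 2: 11000 XOR 11101 = 00101
  pos 4: 10111 XOR 11101 = 01010
  pos 5: 10100 XOR 11101 = 01001
  pos 6: 10010 XOR 11101 = 01111
  pos 7: 11111 XOR 11101 = 00010
Remainder = 0100 (nonzero — an error is detected).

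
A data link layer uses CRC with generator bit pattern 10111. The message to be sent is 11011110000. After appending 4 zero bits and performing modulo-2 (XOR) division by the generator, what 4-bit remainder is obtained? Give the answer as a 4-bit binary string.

Append 4 zeros: 110111100000000. Divide by 10111 (XOR where the leading bit is 1):
  pos 0: 11011 XOR 10111 = 01100
  pos 1: 11001 XOR 10111 = 01110
  pos 2: 11101 XOR 10111 = 01010
  pos 3: 10100 XOR 10111 = 00011
  pos 6: 11000 XOR 10111 = 01111
  pos 7: 11110 XOR 10111 = 01001
  pos 8: 10010 XOR 10111 = 00101
  pos 10: 10100 XOR 10111 = 00011
Remainder (last 4 bits) = 0011. This is the CRC / FCS.

0011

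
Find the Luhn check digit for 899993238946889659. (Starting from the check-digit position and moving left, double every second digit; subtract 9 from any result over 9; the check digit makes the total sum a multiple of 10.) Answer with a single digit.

7

Partial digits right→left: 9 5 6 9 8 8 6 4 9 8 3 2 3 9 9 9 9 8
Double every second digit counting from the check-digit position (so the 1st, 3rd, 5th, ... of the partial from the right).
  doubled (with −9 where >9): 9 3 7 3 9 6 6 9 9 → sum 61
  kept as-is: 5 9 8 4 8 2 9 9 8 → sum 62
Total = 61 + 62 = 123.
Check digit = (10 − (123 mod 10)) mod 10 = 7.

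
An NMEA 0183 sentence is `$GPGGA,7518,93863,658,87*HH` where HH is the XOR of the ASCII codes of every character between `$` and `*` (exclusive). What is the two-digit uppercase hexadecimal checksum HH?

5E

XOR the ASCII codes of the payload characters:
  'G' = 0x47 → acc = 0x47
  'P' = 0x50 → acc = 0x17
  'G' = 0x47 → acc = 0x50
  'G' = 0x47 → acc = 0x17
  'A' = 0x41 → acc = 0x56
  ',' = 0x2C → acc = 0x7A
  '7' = 0x37 → acc = 0x4D
  '5' = 0x35 → acc = 0x78
  '1' = 0x31 → acc = 0x49
  '8' = 0x38 → acc = 0x71
  ',' = 0x2C → acc = 0x5D
  '9' = 0x39 → acc = 0x64
  '3' = 0x33 → acc = 0x57
  '8' = 0x38 → acc = 0x6F
  '6' = 0x36 → acc = 0x59
  '3' = 0x33 → acc = 0x6A
  ',' = 0x2C → acc = 0x46
  '6' = 0x36 → acc = 0x70
  '5' = 0x35 → acc = 0x45
  '8' = 0x38 → acc = 0x7D
  ',' = 0x2C → acc = 0x51
  '8' = 0x38 → acc = 0x69
  '7' = 0x37 → acc = 0x5E
Checksum = 0x5E.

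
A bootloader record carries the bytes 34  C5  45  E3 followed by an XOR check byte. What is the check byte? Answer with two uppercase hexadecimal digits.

XOR the bytes together:
  start with 0x34
  0x34 ⊕ 0xC5 = 0xF1
  0xF1 ⊕ 0x45 = 0xB4
  0xB4 ⊕ 0xE3 = 0x57

57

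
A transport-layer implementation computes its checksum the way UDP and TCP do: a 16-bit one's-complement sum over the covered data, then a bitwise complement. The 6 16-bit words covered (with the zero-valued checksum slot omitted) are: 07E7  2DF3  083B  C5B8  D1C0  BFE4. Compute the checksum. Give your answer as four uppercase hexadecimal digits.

One's-complement addition (fold any carry out of bit 15 back into bit 0):
  0x07E7 + 0x2DF3 = 0x035DA
  0x35DA + 0x083B = 0x03E15
  0x3E15 + 0xC5B8 = 0x103CD → wrap carry → 0x03CE
  0x03CE + 0xD1C0 = 0x0D58E
  0xD58E + 0xBFE4 = 0x19572 → wrap carry → 0x9573
One's-complement sum = 0x9573.
Checksum = ~0x9573 & 0xFFFF = 0x6A8C.

6A8C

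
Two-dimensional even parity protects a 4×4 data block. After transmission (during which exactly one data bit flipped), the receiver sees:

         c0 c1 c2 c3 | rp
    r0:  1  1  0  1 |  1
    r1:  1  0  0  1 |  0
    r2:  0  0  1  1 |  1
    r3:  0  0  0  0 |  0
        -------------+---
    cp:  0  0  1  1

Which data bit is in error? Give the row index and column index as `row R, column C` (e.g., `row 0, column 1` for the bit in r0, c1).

row 2, column 1

Recompute each row's even parity and compare to rp:
  r0: data parity 1, sent rp 1 → ok
  r1: data parity 0, sent rp 0 → ok
  r2: data parity 0, sent rp 1 → mismatch
  r3: data parity 0, sent rp 0 → ok
Recompute each column's even parity and compare to cp:
  c0: data parity 0, sent cp 0 → ok
  c1: data parity 1, sent cp 0 → mismatch
  c2: data parity 1, sent cp 1 → ok
  c3: data parity 1, sent cp 1 → ok
Exactly one row (r2) and one column (c1) fail → the flipped bit is at their intersection.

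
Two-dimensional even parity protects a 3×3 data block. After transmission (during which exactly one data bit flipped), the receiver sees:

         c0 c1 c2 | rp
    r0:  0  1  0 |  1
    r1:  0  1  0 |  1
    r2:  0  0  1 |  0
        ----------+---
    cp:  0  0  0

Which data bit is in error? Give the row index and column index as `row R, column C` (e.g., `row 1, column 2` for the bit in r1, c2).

Recompute each row's even parity and compare to rp:
  r0: data parity 1, sent rp 1 → ok
  r1: data parity 1, sent rp 1 → ok
  r2: data parity 1, sent rp 0 → mismatch
Recompute each column's even parity and compare to cp:
  c0: data parity 0, sent cp 0 → ok
  c1: data parity 0, sent cp 0 → ok
  c2: data parity 1, sent cp 0 → mismatch
Exactly one row (r2) and one column (c2) fail → the flipped bit is at their intersection.

row 2, column 2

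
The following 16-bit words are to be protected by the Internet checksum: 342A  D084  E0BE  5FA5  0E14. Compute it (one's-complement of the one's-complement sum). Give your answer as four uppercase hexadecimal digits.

One's-complement addition (fold any carry out of bit 15 back into bit 0):
  0x342A + 0xD084 = 0x104AE → wrap carry → 0x04AF
  0x04AF + 0xE0BE = 0x0E56D
  0xE56D + 0x5FA5 = 0x14512 → wrap carry → 0x4513
  0x4513 + 0x0E14 = 0x05327
One's-complement sum = 0x5327.
Checksum = ~0x5327 & 0xFFFF = 0xACD8.

ACD8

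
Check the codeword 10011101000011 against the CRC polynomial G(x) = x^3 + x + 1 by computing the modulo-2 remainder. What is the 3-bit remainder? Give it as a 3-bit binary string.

110

Modulo-2 division of 10011101000011 by 1011:
  pos 0: 1001 XOR 1011 = 0010
  pos 2: 1011 XOR 1011 = 0000
  pos 7: 1000 XOR 1011 = 0011
  pos 9: 1101 XOR 1011 = 0110
  pos 10: 1101 XOR 1011 = 0110
Remainder = 110 (nonzero — an error is detected).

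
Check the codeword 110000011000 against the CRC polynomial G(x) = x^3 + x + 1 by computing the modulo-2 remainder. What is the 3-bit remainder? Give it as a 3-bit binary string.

000

Modulo-2 division of 110000011000 by 1011:
  pos 0: 1100 XOR 1011 = 0111
  pos 1: 1110 XOR 1011 = 0101
  pos 2: 1010 XOR 1011 = 0001
  pos 5: 1011 XOR 1011 = 0000
Remainder = 000 (zero — the frame passes the CRC check).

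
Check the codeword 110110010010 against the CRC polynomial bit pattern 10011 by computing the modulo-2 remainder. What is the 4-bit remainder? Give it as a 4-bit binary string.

Modulo-2 division of 110110010010 by 10011:
  pos 0: 11011 XOR 10011 = 01000
  pos 1: 10000 XOR 10011 = 00011
  pos 4: 11010 XOR 10011 = 01001
  pos 5: 10010 XOR 10011 = 00001
Remainder = 0110 (nonzero — an error is detected).

0110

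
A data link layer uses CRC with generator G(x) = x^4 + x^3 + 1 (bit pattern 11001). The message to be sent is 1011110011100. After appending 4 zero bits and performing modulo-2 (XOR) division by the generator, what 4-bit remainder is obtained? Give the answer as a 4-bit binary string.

0000

Append 4 zeros: 10111100111000000. Divide by 11001 (XOR where the leading bit is 1):
  pos 0: 10111 XOR 11001 = 01110
  pos 1: 11101 XOR 11001 = 00100
  pos 3: 10000 XOR 11001 = 01001
  pos 4: 10011 XOR 11001 = 01010
  pos 5: 10101 XOR 11001 = 01100
  pos 6: 11001 XOR 11001 = 00000
Remainder (last 4 bits) = 0000. This is the CRC / FCS.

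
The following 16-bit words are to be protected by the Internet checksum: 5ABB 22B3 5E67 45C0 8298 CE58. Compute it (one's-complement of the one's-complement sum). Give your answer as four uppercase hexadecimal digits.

One's-complement addition (fold any carry out of bit 15 back into bit 0):
  0x5ABB + 0x22B3 = 0x07D6E
  0x7D6E + 0x5E67 = 0x0DBD5
  0xDBD5 + 0x45C0 = 0x12195 → wrap carry → 0x2196
  0x2196 + 0x8298 = 0x0A42E
  0xA42E + 0xCE58 = 0x17286 → wrap carry → 0x7287
One's-complement sum = 0x7287.
Checksum = ~0x7287 & 0xFFFF = 0x8D78.

8D78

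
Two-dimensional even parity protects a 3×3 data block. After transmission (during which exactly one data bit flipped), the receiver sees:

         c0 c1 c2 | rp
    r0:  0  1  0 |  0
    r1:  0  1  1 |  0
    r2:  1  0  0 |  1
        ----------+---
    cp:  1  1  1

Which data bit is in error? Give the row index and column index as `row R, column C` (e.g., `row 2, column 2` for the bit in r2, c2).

Recompute each row's even parity and compare to rp:
  r0: data parity 1, sent rp 0 → mismatch
  r1: data parity 0, sent rp 0 → ok
  r2: data parity 1, sent rp 1 → ok
Recompute each column's even parity and compare to cp:
  c0: data parity 1, sent cp 1 → ok
  c1: data parity 0, sent cp 1 → mismatch
  c2: data parity 1, sent cp 1 → ok
Exactly one row (r0) and one column (c1) fail → the flipped bit is at their intersection.

row 0, column 1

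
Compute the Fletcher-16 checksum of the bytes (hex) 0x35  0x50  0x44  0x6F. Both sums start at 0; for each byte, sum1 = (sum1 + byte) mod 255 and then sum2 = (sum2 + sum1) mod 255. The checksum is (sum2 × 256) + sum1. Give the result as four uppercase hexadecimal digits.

BD39

Running sums (mod 255):
  after byte 0 (0x35): sum1=53, sum2=53
  after byte 1 (0x50): sum1=133, sum2=186
  after byte 2 (0x44): sum1=201, sum2=132
  after byte 3 (0x6F): sum1=57, sum2=189
Checksum = sum2·256 + sum1 = 189·256 + 57 = 48441 = 0xBD39.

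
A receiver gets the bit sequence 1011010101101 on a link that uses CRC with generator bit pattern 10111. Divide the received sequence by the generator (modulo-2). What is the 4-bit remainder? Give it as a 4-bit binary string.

Modulo-2 division of 1011010101101 by 10111:
  pos 0: 10110 XOR 10111 = 00001
  pos 4: 11010 XOR 10111 = 01101
  pos 5: 11011 XOR 10111 = 01100
  pos 6: 11001 XOR 10111 = 01110
  pos 7: 11100 XOR 10111 = 01011
  pos 8: 10111 XOR 10111 = 00000
Remainder = 0000 (zero — the frame passes the CRC check).

0000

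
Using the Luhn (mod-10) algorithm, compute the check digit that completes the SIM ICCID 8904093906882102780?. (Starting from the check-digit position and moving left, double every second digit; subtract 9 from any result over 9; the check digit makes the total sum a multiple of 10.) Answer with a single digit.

5

Partial digits right→left: 0 8 7 2 0 1 2 8 8 6 0 9 3 9 0 4 0 9 8
Double every second digit counting from the check-digit position (so the 1st, 3rd, 5th, ... of the partial from the right).
  doubled (with −9 where >9): 0 5 0 4 7 0 6 0 0 7 → sum 29
  kept as-is: 8 2 1 8 6 9 9 4 9 → sum 56
Total = 29 + 56 = 85.
Check digit = (10 − (85 mod 10)) mod 10 = 5.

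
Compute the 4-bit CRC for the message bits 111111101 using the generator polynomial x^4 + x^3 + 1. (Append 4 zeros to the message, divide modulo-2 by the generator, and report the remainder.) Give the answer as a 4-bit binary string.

Append 4 zeros: 1111111010000. Divide by 11001 (XOR where the leading bit is 1):
  pos 0: 11111 XOR 11001 = 00110
  pos 2: 11011 XOR 11001 = 00010
  pos 5: 10010 XOR 11001 = 01011
  pos 6: 10110 XOR 11001 = 01111
  pos 7: 11110 XOR 11001 = 00111
Remainder (last 4 bits) = 1110. This is the CRC / FCS.

1110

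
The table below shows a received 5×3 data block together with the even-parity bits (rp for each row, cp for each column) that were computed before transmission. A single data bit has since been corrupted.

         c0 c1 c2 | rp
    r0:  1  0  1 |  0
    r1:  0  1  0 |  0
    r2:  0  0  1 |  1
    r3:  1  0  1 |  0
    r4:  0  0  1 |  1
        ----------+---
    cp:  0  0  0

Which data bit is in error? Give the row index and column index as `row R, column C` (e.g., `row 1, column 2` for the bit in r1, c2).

Recompute each row's even parity and compare to rp:
  r0: data parity 0, sent rp 0 → ok
  r1: data parity 1, sent rp 0 → mismatch
  r2: data parity 1, sent rp 1 → ok
  r3: data parity 0, sent rp 0 → ok
  r4: data parity 1, sent rp 1 → ok
Recompute each column's even parity and compare to cp:
  c0: data parity 0, sent cp 0 → ok
  c1: data parity 1, sent cp 0 → mismatch
  c2: data parity 0, sent cp 0 → ok
Exactly one row (r1) and one column (c1) fail → the flipped bit is at their intersection.

row 1, column 1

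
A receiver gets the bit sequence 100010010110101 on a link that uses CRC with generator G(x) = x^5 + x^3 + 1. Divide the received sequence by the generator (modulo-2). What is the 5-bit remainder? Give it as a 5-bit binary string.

00001

Modulo-2 division of 100010010110101 by 101001:
  pos 0: 100010 XOR 101001 = 001011
  pos 2: 101101 XOR 101001 = 000100
  pos 5: 100011 XOR 101001 = 001010
  pos 7: 101001 XOR 101001 = 000000
Remainder = 00001 (nonzero — an error is detected).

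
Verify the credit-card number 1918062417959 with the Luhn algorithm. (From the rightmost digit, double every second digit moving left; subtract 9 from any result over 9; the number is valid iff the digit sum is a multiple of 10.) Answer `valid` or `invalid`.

From the right, keep odd positions and double even positions (subtract 9 from any doubled value over 9):
  doubled (positions 2,4,...): 1 5 8 3 7 9 → sum 33
  kept (positions 1,3,...): 9 9 1 2 0 1 1 → sum 23
Total = 56.
56 mod 10 = 6, so the number is invalid.

invalid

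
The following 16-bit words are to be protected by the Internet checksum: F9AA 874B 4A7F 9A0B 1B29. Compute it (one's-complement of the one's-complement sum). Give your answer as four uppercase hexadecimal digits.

7F55

One's-complement addition (fold any carry out of bit 15 back into bit 0):
  0xF9AA + 0x874B = 0x180F5 → wrap carry → 0x80F6
  0x80F6 + 0x4A7F = 0x0CB75
  0xCB75 + 0x9A0B = 0x16580 → wrap carry → 0x6581
  0x6581 + 0x1B29 = 0x080AA
One's-complement sum = 0x80AA.
Checksum = ~0x80AA & 0xFFFF = 0x7F55.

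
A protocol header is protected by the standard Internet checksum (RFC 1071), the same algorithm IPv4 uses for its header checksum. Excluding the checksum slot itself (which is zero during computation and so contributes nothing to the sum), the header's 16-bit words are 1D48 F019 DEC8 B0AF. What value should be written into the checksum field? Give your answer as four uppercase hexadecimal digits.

6325

One's-complement addition (fold any carry out of bit 15 back into bit 0):
  0x1D48 + 0xF019 = 0x10D61 → wrap carry → 0x0D62
  0x0D62 + 0xDEC8 = 0x0EC2A
  0xEC2A + 0xB0AF = 0x19CD9 → wrap carry → 0x9CDA
One's-complement sum = 0x9CDA.
Checksum = ~0x9CDA & 0xFFFF = 0x6325.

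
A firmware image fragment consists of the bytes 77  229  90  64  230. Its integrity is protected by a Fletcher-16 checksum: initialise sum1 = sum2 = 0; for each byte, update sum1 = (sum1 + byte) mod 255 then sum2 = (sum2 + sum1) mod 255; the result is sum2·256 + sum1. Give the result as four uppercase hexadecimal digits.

Running sums (mod 255):
  after byte 0 (77): sum1=77, sum2=77
  after byte 1 (229): sum1=51, sum2=128
  after byte 2 (90): sum1=141, sum2=14
  after byte 3 (64): sum1=205, sum2=219
  after byte 4 (230): sum1=180, sum2=144
Checksum = sum2·256 + sum1 = 144·256 + 180 = 37044 = 0x90B4.

90B4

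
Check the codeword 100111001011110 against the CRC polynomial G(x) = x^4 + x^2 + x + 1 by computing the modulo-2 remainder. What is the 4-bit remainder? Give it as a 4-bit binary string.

Modulo-2 division of 100111001011110 by 10111:
  pos 0: 10011 XOR 10111 = 00100
  pos 2: 10010 XOR 10111 = 00101
  pos 4: 10101 XOR 10111 = 00010
  pos 7: 10011 XOR 10111 = 00100
  pos 9: 10011 XOR 10111 = 00100
Remainder = 1000 (nonzero — an error is detected).

1000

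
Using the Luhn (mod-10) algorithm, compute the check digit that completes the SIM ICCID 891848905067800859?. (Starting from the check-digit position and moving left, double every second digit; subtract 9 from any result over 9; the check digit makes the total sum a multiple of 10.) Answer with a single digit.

0

Partial digits right→left: 9 5 8 0 0 8 7 6 0 5 0 9 8 4 8 1 9 8
Double every second digit counting from the check-digit position (so the 1st, 3rd, 5th, ... of the partial from the right).
  doubled (with −9 where >9): 9 7 0 5 0 0 7 7 9 → sum 44
  kept as-is: 5 0 8 6 5 9 4 1 8 → sum 46
Total = 44 + 46 = 90.
Check digit = (10 − (90 mod 10)) mod 10 = 0.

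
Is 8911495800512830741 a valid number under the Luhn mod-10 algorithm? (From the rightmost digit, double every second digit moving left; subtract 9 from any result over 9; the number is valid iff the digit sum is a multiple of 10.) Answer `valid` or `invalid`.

From the right, keep odd positions and double even positions (subtract 9 from any doubled value over 9):
  doubled (positions 2,4,...): 8 0 7 2 0 7 9 2 9 → sum 44
  kept (positions 1,3,...): 1 7 3 2 5 0 5 4 1 8 → sum 36
Total = 80.
80 mod 10 = 0, so the number is valid.

valid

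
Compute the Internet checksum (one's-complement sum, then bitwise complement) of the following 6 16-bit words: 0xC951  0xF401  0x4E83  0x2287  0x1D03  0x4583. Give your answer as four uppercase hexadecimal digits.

One's-complement addition (fold any carry out of bit 15 back into bit 0):
  0xC951 + 0xF401 = 0x1BD52 → wrap carry → 0xBD53
  0xBD53 + 0x4E83 = 0x10BD6 → wrap carry → 0x0BD7
  0x0BD7 + 0x2287 = 0x02E5E
  0x2E5E + 0x1D03 = 0x04B61
  0x4B61 + 0x4583 = 0x090E4
One's-complement sum = 0x90E4.
Checksum = ~0x90E4 & 0xFFFF = 0x6F1B.

6F1B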